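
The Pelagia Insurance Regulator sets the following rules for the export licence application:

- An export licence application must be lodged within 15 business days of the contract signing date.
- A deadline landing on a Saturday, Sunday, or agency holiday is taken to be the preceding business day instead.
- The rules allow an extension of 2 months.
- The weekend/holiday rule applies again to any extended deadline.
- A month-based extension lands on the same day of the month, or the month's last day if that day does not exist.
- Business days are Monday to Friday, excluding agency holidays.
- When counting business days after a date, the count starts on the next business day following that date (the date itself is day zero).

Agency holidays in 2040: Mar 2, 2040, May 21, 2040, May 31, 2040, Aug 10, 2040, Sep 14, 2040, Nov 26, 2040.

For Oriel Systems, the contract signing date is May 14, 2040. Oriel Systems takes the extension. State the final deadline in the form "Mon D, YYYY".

Aug 6, 2040

Starting the day after May 14, 2040 and counting 15 business days lands on Jun 6, 2040.
Jun 6, 2040 is a Wednesday and not a listed holiday, so it stands.
Add 2 months to Jun 6, 2040: Aug 6, 2040.
Aug 6, 2040 is a Monday and not a listed holiday, so it stands.
Final deadline: Aug 6, 2040.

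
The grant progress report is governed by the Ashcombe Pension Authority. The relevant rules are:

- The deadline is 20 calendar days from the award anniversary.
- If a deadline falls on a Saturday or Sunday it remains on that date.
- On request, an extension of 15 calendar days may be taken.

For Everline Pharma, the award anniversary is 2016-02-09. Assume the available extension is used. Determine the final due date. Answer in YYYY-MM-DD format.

Trigger date 2016-02-09 + 20 calendar days = 2016-02-29.
2016-02-29 falls on a Monday. The rules make no weekend/holiday allowance, so it remains 2016-02-29.
Applying the 15-calendar-day extension: 2016-02-29 + 15 days = 2016-03-15.
2016-03-15 is a Tuesday; no weekend or holiday adjustment applies.
The final due date is 2016-03-15.

2016-03-15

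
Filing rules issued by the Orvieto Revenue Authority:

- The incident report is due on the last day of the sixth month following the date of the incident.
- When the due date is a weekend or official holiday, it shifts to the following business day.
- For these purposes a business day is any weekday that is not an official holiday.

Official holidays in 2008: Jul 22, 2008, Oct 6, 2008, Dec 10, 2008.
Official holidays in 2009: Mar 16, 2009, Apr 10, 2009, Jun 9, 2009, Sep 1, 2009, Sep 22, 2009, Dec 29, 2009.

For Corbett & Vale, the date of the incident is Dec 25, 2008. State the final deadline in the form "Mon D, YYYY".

The sixth month after Dec 25, 2008 is June 2009, whose last day is Jun 30, 2009.
Jun 30, 2009 is a Tuesday and not a listed holiday, so it stands.
Final deadline: Jun 30, 2009.

Jun 30, 2009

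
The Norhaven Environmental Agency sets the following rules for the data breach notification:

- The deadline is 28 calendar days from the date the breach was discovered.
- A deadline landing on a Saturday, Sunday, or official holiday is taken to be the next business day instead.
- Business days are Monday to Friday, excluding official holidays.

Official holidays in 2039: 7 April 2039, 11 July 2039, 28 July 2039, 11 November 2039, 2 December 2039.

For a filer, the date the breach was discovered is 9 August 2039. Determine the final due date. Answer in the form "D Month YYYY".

6 September 2039

Trigger date 9 August 2039 + 28 calendar days = 6 September 2039.
6 September 2039 is a Tuesday and not a listed holiday, so it stands.
So the filing is due 6 September 2039.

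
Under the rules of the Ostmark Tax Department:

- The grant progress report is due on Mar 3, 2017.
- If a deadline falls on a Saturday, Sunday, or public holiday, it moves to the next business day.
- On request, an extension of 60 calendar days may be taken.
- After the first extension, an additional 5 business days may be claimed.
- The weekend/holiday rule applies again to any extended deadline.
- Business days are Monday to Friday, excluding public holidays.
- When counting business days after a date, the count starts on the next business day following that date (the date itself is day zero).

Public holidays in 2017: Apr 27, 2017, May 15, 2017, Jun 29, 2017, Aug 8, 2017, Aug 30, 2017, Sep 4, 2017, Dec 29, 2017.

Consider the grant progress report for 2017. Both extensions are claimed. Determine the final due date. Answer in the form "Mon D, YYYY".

Start from the fixed due date, Mar 3, 2017.
Mar 3, 2017 (Friday) is already a business day.
With the 60-day extension, Mar 3, 2017 becomes May 2, 2017.
Since May 2, 2017 is a Tuesday and not a holiday, the date is unchanged.
Applying the 5-business-day extension: 5 business days after May 2, 2017 is May 9, 2017.
May 9, 2017 is a Tuesday and not a listed holiday, so it stands.
Deadline: May 9, 2017.

May 9, 2017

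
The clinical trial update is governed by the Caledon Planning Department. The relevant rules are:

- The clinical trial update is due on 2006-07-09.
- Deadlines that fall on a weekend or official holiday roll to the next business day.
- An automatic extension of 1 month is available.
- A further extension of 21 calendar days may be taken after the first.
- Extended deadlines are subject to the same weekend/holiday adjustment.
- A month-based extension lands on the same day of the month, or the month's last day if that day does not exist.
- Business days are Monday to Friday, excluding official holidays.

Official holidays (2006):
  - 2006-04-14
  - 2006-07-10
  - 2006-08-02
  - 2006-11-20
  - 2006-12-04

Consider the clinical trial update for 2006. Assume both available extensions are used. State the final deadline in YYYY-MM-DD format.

The statutory due date is 2006-07-09.
Because 2006-07-09 is a Sunday, the deadline becomes 2006-07-11 (Tuesday).
The 1 month extension carries 2006-07-11 to 2006-08-11.
2006-08-11 falls on a Friday, which is a business day, so no adjustment is needed.
The 21-calendar-day extension moves the deadline from 2006-08-11 to 2006-09-01.
2006-09-01 (Friday) is already a business day.
So the filing is due 2006-09-01.

2006-09-01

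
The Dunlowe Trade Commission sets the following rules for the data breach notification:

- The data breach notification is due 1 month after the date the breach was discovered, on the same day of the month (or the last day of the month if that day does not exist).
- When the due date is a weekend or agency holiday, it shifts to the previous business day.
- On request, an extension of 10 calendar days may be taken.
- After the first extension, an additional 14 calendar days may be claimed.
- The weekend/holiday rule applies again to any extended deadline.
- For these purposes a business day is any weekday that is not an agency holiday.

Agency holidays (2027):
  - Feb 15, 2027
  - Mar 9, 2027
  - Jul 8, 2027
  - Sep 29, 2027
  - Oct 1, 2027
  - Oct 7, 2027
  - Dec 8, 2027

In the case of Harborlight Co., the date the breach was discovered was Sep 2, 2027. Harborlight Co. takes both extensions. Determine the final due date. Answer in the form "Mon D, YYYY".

1 month from Sep 2, 2027 is Oct 2, 2027.
Oct 2, 2027 is a Saturday; the preceding business day is Sep 30, 2027 (Thursday).
The 10-calendar-day extension moves the deadline from Sep 30, 2027 to Oct 10, 2027.
Oct 10, 2027 is a Sunday; the preceding business day is Oct 8, 2027 (Friday).
Applying the 14-calendar-day extension: Oct 8, 2027 + 14 days = Oct 22, 2027.
Oct 22, 2027 is a Friday and not a listed holiday, so it stands.
Deadline: Oct 22, 2027.

Oct 22, 2027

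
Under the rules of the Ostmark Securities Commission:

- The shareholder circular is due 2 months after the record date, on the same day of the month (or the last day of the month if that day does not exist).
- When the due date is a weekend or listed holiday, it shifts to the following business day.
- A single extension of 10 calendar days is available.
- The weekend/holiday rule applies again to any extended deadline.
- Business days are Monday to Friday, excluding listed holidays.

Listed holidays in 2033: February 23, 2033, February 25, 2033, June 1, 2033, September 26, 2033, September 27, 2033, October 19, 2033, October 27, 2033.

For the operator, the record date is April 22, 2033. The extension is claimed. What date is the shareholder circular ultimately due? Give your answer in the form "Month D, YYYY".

2 months from April 22, 2033 is June 22, 2033.
Since June 22, 2033 is a Wednesday and not a holiday, the date is unchanged.
Add the 10 calendar-day extension to June 22, 2033: July 2, 2033.
Because July 2, 2033 is a Saturday, the deadline becomes July 4, 2033 (Monday).
So the filing is due July 4, 2033.

July 4, 2033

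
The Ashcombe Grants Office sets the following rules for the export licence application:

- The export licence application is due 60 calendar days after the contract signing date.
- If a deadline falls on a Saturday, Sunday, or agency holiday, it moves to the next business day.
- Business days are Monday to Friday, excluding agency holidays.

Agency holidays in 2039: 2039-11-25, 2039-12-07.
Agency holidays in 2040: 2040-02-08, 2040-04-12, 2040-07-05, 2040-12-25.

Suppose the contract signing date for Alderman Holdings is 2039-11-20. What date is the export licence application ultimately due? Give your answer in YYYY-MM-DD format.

Adding 60 calendar days to 2039-11-20 gives 2040-01-19.
2040-01-19 falls on a Thursday, which is a business day, so no adjustment is needed.
The final due date is 2040-01-19.

2040-01-19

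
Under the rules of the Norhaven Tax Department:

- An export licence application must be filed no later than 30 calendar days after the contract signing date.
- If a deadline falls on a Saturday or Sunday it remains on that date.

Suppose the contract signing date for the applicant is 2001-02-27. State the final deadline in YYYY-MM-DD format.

2001-03-29

30 calendar days after 2001-02-27 is 2001-03-29.
2001-03-29 falls on a Thursday. The rules make no weekend/holiday allowance, so it remains 2001-03-29.
The final due date is 2001-03-29.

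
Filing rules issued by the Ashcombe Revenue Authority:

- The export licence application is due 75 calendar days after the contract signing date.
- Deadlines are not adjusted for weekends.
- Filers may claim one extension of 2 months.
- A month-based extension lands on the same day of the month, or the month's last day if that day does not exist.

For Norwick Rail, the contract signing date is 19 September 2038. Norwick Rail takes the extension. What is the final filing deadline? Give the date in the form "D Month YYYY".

3 February 2039

Trigger date 19 September 2038 + 75 calendar days = 3 December 2038.
No adjustment is made for weekends or holidays, so 3 December 2038 stands.
Applying the 2 months extension: 2 months after 3 December 2038 is 3 February 2039.
3 February 2039 is a Thursday; no weekend or holiday adjustment applies.
Final deadline: 3 February 2039.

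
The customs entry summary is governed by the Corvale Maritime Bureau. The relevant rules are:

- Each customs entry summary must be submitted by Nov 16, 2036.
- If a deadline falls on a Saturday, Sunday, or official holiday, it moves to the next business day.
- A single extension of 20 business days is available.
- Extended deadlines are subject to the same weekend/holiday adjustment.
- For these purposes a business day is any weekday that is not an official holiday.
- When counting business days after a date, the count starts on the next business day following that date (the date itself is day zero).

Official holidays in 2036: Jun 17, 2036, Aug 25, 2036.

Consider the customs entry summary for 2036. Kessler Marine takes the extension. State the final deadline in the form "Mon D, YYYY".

The stated deadline is Nov 16, 2036.
Nov 16, 2036 falls on a Sunday. Rolling to the next business day gives Nov 17, 2036, a Monday.
Counting 20 further business days from Nov 17, 2036 reaches Dec 15, 2036.
Dec 15, 2036 (Monday) is already a business day.
The final due date is Dec 15, 2036.

Dec 15, 2036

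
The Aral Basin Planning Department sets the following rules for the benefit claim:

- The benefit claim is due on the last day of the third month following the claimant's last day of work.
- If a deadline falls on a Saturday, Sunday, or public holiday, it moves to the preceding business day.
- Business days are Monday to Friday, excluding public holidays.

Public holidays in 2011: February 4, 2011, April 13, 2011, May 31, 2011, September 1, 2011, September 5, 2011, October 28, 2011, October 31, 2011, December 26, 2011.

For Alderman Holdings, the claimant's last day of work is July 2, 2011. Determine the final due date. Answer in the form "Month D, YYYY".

October 27, 2011

The third month after July 2, 2011 is October 2011, whose last day is October 31, 2011.
Because October 31, 2011 is a listed holiday, the deadline becomes October 27, 2011 (Thursday).
The final due date is October 27, 2011.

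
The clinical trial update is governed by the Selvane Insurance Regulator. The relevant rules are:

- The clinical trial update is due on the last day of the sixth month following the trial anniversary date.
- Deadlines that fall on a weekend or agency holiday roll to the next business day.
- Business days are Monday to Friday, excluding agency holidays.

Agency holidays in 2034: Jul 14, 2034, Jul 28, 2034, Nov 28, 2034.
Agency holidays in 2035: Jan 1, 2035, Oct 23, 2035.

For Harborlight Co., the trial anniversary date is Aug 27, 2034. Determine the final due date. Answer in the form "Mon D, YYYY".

Feb 28, 2035

The sixth month after Aug 27, 2034 is February 2035, whose last day is Feb 28, 2035.
Since Feb 28, 2035 is a Wednesday and not a holiday, the date is unchanged.
So the filing is due Feb 28, 2035.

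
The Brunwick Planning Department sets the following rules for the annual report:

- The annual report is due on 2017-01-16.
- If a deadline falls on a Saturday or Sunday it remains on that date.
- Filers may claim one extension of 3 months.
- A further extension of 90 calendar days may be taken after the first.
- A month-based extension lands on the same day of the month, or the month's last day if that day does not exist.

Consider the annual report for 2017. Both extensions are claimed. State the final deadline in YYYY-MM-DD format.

2017-07-15

Start from the fixed due date, 2017-01-16.
2017-01-16 falls on a Monday. The rules make no weekend/holiday allowance, so it remains 2017-01-16.
The 3 months extension carries 2017-01-16 to 2017-04-16.
2017-04-16 is a Sunday; no weekend or holiday adjustment applies.
Add the 90 calendar-day extension to 2017-04-16: 2017-07-15.
2017-07-15 is a Saturday; no weekend or holiday adjustment applies.
Final deadline: 2017-07-15.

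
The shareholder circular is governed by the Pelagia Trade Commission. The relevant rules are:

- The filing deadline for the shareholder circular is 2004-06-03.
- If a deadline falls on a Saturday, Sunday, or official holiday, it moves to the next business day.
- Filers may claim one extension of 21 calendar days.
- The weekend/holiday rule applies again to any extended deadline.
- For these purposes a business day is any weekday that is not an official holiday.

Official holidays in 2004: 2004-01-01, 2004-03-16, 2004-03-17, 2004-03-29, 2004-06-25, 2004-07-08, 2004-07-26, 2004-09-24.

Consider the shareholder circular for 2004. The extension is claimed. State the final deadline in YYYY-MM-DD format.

The statutory due date is 2004-06-03.
2004-06-03 (Thursday) is already a business day.
Applying the 21-calendar-day extension: 2004-06-03 + 21 days = 2004-06-24.
2004-06-24 (Thursday) is already a business day.
The final due date is 2004-06-24.

2004-06-24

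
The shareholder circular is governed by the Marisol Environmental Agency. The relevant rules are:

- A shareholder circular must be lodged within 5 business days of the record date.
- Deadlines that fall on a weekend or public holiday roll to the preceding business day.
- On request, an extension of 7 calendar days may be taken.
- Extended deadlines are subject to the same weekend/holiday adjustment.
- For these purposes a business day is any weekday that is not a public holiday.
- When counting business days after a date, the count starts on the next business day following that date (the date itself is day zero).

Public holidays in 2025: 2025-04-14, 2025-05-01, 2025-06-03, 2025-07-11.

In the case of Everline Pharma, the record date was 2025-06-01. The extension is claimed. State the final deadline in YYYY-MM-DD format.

2025-06-16

Starting the day after 2025-06-01 and counting 5 business days lands on 2025-06-09.
2025-06-09 is a Monday and not a listed holiday, so it stands.
The 7-calendar-day extension moves the deadline from 2025-06-09 to 2025-06-16.
2025-06-16 (Monday) is already a business day.
Final deadline: 2025-06-16.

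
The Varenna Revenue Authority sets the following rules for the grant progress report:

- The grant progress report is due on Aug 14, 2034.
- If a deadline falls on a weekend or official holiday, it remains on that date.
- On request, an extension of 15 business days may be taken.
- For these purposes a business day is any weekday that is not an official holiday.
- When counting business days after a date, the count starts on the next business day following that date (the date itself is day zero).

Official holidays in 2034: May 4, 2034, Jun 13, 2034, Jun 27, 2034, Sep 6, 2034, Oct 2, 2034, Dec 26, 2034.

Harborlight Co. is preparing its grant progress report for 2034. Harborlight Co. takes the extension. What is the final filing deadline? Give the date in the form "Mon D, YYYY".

The stated deadline is Aug 14, 2034.
Aug 14, 2034 falls on a Monday. The rules make no weekend/holiday allowance, so it remains Aug 14, 2034.
Counting 15 further business days from Aug 14, 2034 reaches Sep 4, 2034.
No adjustment is made for weekends or holidays, so Sep 4, 2034 stands.
Deadline: Sep 4, 2034.

Sep 4, 2034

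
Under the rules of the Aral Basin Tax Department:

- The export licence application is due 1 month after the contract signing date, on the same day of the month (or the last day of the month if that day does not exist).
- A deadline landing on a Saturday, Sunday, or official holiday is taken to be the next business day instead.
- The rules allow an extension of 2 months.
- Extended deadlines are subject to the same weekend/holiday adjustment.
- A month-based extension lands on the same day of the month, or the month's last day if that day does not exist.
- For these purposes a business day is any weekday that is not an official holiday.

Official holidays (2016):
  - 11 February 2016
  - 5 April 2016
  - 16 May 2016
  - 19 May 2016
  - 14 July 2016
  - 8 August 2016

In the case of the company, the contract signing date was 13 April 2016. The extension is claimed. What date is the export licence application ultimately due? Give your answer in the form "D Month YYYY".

1 month from 13 April 2016 is 13 May 2016.
Since 13 May 2016 is a Friday and not a holiday, the date is unchanged.
Applying the 2 months extension: 2 months after 13 May 2016 is 13 July 2016.
13 July 2016 is a Wednesday and not a listed holiday, so it stands.
Final deadline: 13 July 2016.

13 July 2016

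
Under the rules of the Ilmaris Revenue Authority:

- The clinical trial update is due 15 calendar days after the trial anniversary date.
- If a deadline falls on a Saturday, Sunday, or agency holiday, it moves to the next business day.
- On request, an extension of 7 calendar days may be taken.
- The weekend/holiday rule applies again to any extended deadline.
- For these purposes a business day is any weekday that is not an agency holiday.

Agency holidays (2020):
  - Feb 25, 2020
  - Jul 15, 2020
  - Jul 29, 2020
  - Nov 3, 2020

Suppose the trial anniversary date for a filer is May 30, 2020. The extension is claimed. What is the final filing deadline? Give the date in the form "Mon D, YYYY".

Jun 22, 2020

15 calendar days after May 30, 2020 is Jun 14, 2020.
Because Jun 14, 2020 is a Sunday, the deadline becomes Jun 15, 2020 (Monday).
The 7-calendar-day extension moves the deadline from Jun 15, 2020 to Jun 22, 2020.
Jun 22, 2020 is a Monday and not a listed holiday, so it stands.
The final due date is Jun 22, 2020.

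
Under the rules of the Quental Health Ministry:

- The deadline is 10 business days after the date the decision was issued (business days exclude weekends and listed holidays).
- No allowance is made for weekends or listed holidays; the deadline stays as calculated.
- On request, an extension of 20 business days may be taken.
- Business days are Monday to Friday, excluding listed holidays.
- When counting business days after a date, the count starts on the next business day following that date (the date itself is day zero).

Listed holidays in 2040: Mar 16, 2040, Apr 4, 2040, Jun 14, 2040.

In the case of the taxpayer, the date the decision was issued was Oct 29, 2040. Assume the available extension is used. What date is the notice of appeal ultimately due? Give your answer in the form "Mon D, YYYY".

10 business days after Oct 29, 2040, excluding weekends and holidays, is Nov 12, 2040.
No adjustment is made for weekends or holidays, so Nov 12, 2040 stands.
Counting 20 further business days from Nov 12, 2040 reaches Dec 10, 2040.
No adjustment is made for weekends or holidays, so Dec 10, 2040 stands.
The final due date is Dec 10, 2040.

Dec 10, 2040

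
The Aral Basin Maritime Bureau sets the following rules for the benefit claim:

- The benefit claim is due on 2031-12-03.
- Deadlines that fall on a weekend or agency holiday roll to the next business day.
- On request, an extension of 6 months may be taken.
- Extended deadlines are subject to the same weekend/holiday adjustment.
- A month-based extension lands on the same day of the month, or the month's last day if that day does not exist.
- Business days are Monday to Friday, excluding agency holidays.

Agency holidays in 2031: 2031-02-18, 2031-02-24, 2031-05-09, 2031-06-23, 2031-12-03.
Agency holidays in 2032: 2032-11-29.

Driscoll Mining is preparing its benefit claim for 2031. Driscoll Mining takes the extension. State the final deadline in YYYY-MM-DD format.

The statutory due date is 2031-12-03.
2031-12-03 is a listed holiday, so it moves to the next business day, 2031-12-04 (Thursday).
The 6 months extension carries 2031-12-04 to 2032-06-04.
2032-06-04 falls on a Friday, which is a business day, so no adjustment is needed.
Final deadline: 2032-06-04.

2032-06-04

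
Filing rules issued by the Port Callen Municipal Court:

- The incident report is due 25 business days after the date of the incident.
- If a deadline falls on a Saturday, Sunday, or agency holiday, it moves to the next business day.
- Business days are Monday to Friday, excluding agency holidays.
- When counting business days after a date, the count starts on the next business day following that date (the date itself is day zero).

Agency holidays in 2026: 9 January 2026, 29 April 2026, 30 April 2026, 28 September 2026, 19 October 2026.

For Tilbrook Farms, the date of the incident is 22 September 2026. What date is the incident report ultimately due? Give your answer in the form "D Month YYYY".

29 October 2026

Counting 25 business days after 22 September 2026 (skipping weekends and listed holidays) reaches 29 October 2026.
29 October 2026 falls on a Thursday, which is a business day, so no adjustment is needed.
Deadline: 29 October 2026.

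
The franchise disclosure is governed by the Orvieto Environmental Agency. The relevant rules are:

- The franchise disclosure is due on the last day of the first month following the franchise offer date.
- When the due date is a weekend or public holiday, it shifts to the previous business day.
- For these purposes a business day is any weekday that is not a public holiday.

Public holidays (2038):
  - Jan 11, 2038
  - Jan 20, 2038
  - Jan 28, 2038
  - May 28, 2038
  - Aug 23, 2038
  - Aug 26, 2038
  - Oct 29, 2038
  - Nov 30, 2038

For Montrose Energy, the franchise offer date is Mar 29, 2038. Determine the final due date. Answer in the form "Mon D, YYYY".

Apr 30, 2038

1 month after Mar 29, 2038 is April 2038; that month ends on Apr 30, 2038.
Apr 30, 2038 falls on a Friday, which is a business day, so no adjustment is needed.
Final deadline: Apr 30, 2038.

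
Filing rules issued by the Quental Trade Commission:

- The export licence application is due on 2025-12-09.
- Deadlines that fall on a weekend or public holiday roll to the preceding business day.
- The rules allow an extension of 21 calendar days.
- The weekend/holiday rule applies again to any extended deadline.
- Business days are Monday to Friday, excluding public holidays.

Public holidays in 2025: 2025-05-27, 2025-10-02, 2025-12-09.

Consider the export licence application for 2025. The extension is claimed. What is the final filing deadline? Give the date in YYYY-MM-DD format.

The stated deadline is 2025-12-09.
2025-12-09 is a listed holiday; the preceding business day is 2025-12-08 (Monday).
The 21-calendar-day extension moves the deadline from 2025-12-08 to 2025-12-29.
2025-12-29 is a Monday and not a listed holiday, so it stands.
So the filing is due 2025-12-29.

2025-12-29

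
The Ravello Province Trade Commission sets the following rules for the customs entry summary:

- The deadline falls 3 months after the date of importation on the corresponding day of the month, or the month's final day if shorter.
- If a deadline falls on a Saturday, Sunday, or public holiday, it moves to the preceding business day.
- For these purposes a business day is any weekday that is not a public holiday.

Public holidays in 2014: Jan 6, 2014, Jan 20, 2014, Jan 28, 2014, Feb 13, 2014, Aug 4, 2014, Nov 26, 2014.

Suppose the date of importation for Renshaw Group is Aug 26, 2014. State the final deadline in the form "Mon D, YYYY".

Nov 25, 2014

Moving 3 months forward from Aug 26, 2014 on the corresponding day gives Nov 26, 2014.
Nov 26, 2014 is a listed holiday; the preceding business day is Nov 25, 2014 (Tuesday).
Final deadline: Nov 25, 2014.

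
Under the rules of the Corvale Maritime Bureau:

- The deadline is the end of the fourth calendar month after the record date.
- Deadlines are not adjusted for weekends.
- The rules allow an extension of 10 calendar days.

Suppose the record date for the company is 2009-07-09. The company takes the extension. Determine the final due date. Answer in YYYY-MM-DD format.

4 months after 2009-07-09 falls in November 2009; the last day of that month is 2009-11-30.
2009-11-30 is a Monday; no weekend or holiday adjustment applies.
With the 10-day extension, 2009-11-30 becomes 2009-12-10.
No adjustment is made for weekends or holidays, so 2009-12-10 stands.
Final deadline: 2009-12-10.

2009-12-10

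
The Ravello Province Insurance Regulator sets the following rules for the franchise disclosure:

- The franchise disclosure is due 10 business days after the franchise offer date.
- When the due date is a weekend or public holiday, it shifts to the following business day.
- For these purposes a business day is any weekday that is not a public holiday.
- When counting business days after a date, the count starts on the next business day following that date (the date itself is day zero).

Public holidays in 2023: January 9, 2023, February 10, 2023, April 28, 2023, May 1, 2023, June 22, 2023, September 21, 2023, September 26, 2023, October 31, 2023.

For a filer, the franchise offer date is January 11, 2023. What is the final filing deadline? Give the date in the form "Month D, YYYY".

January 25, 2023

Starting the day after January 11, 2023 and counting 10 business days lands on January 25, 2023.
January 25, 2023 falls on a Wednesday, which is a business day, so no adjustment is needed.
Deadline: January 25, 2023.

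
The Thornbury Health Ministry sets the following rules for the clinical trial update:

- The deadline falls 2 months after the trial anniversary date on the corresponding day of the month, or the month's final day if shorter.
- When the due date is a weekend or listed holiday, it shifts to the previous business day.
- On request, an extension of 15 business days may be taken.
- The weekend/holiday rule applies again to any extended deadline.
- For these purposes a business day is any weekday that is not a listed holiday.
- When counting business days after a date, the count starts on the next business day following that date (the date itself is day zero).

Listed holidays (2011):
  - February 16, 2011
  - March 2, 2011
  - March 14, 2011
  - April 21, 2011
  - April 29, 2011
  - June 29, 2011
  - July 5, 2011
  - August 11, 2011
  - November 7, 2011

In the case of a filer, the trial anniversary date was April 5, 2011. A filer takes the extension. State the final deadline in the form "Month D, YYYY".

June 24, 2011

2 months after April 5, 2011, on the same day of the month, is June 5, 2011.
June 5, 2011 falls on a Sunday. Rolling to the preceding business day gives June 3, 2011, a Friday.
The 15-business-day extension runs from June 3, 2011 to June 24, 2011.
June 24, 2011 is a Friday and not a listed holiday, so it stands.
Deadline: June 24, 2011.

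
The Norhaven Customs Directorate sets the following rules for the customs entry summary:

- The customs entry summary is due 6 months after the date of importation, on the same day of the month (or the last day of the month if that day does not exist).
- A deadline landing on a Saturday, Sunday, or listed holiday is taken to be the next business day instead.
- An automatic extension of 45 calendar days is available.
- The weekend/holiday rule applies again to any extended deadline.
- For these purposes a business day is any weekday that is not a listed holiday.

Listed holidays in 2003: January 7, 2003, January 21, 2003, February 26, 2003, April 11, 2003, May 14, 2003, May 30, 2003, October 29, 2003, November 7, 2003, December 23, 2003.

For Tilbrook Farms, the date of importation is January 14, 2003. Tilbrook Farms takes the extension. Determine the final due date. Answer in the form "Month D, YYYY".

August 28, 2003

6 months from January 14, 2003 is July 14, 2003.
July 14, 2003 (Monday) is already a business day.
Applying the 45-calendar-day extension: July 14, 2003 + 45 days = August 28, 2003.
August 28, 2003 falls on a Thursday, which is a business day, so no adjustment is needed.
The final due date is August 28, 2003.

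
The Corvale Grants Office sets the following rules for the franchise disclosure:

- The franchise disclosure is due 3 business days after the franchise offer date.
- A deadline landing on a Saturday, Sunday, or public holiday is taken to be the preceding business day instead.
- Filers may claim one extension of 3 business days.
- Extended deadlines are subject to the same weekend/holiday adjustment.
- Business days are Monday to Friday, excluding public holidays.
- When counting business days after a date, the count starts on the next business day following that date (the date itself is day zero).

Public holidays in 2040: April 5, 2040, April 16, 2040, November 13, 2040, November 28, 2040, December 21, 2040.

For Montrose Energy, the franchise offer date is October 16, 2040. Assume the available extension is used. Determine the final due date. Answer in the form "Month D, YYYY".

3 business days after October 16, 2040, excluding weekends and holidays, is October 19, 2040.
October 19, 2040 is a Friday and not a listed holiday, so it stands.
Applying the 3-business-day extension: 3 business days after October 19, 2040 is October 24, 2040.
October 24, 2040 falls on a Wednesday, which is a business day, so no adjustment is needed.
Deadline: October 24, 2040.

October 24, 2040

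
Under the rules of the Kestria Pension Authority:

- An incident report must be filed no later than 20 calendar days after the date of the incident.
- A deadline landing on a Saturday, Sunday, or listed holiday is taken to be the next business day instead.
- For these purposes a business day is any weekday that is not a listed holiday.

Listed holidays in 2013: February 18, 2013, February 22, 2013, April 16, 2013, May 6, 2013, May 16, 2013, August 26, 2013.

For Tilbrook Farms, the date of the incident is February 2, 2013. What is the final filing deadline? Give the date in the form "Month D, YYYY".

February 25, 2013

Adding 20 calendar days to February 2, 2013 gives February 22, 2013.
February 22, 2013 is a listed holiday, so it moves to the next business day, February 25, 2013 (Monday).
So the filing is due February 25, 2013.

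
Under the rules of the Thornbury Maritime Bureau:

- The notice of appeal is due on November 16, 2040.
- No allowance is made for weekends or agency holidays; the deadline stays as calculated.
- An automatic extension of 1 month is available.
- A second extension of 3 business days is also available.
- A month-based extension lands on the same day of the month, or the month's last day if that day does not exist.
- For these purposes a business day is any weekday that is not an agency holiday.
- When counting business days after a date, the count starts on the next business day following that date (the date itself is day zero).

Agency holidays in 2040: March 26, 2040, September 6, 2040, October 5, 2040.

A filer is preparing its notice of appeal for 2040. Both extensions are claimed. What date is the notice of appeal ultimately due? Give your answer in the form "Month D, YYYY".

December 19, 2040

Start from the fixed due date, November 16, 2040.
November 16, 2040 falls on a Friday. The rules make no weekend/holiday allowance, so it remains November 16, 2040.
The 1 month extension carries November 16, 2040 to December 16, 2040.
No adjustment is made for weekends or holidays, so December 16, 2040 stands.
Applying the 3-business-day extension: 3 business days after December 16, 2040 is December 19, 2040.
December 19, 2040 falls on a Wednesday. The rules make no weekend/holiday allowance, so it remains December 19, 2040.
Final deadline: December 19, 2040.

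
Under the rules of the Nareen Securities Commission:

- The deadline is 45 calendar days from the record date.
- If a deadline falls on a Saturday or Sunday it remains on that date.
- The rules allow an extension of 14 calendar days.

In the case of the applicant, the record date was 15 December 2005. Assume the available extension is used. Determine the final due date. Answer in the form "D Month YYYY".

Adding 45 calendar days to 15 December 2005 gives 29 January 2006.
No adjustment is made for weekends or holidays, so 29 January 2006 stands.
Applying the 14-calendar-day extension: 29 January 2006 + 14 days = 12 February 2006.
No adjustment is made for weekends or holidays, so 12 February 2006 stands.
Final deadline: 12 February 2006.

12 February 2006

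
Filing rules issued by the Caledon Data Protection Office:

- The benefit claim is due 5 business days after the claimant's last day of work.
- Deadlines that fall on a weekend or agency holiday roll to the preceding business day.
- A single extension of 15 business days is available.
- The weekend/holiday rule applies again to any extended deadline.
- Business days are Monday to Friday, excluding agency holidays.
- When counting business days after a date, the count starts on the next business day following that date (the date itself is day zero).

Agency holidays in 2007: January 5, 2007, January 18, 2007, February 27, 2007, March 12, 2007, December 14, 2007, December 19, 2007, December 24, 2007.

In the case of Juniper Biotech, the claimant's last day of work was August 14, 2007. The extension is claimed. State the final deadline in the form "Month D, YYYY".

September 11, 2007

Starting the day after August 14, 2007 and counting 5 business days lands on August 21, 2007.
August 21, 2007 is a Tuesday and not a listed holiday, so it stands.
Counting 15 further business days from August 21, 2007 reaches September 11, 2007.
Since September 11, 2007 is a Tuesday and not a holiday, the date is unchanged.
So the filing is due September 11, 2007.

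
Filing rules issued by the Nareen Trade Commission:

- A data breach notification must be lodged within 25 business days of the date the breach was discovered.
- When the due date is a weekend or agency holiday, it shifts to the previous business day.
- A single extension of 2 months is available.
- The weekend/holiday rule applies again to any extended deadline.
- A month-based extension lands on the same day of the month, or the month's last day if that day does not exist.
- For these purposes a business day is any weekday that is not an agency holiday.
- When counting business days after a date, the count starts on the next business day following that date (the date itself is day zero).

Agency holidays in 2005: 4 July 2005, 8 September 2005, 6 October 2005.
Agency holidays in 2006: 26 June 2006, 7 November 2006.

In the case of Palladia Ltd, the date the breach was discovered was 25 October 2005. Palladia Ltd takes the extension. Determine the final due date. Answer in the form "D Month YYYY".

Starting the day after 25 October 2005 and counting 25 business days lands on 29 November 2005.
29 November 2005 is a Tuesday and not a listed holiday, so it stands.
Applying the 2 months extension: 2 months after 29 November 2005 is 29 January 2006.
29 January 2006 falls on a Sunday. Rolling to the preceding business day gives 27 January 2006, a Friday.
Final deadline: 27 January 2006.

27 January 2006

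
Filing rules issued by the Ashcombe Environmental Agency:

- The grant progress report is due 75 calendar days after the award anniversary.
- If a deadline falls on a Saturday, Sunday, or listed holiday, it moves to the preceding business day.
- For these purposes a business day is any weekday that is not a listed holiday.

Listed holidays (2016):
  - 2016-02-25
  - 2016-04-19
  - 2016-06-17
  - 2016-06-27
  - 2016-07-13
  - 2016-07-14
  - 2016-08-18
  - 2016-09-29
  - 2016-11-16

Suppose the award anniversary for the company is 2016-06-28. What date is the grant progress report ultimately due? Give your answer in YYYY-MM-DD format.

2016-09-09

Trigger date 2016-06-28 + 75 calendar days = 2016-09-11.
2016-09-11 is a Sunday; the preceding business day is 2016-09-09 (Friday).
So the filing is due 2016-09-09.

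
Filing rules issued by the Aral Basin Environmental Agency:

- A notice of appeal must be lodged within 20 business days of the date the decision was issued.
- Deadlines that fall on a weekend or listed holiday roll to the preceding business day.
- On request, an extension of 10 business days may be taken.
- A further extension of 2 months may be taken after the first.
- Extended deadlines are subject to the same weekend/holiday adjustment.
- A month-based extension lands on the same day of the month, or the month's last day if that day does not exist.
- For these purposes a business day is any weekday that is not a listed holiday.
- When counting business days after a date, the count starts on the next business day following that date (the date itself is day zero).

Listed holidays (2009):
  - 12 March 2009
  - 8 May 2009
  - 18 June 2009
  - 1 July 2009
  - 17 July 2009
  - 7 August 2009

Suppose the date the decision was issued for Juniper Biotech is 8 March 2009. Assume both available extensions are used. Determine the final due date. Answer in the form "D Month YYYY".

Starting the day after 8 March 2009 and counting 20 business days lands on 6 April 2009.
Since 6 April 2009 is a Monday and not a holiday, the date is unchanged.
The 10-business-day extension runs from 6 April 2009 to 20 April 2009.
Since 20 April 2009 is a Monday and not a holiday, the date is unchanged.
Applying the 2 months extension: 2 months after 20 April 2009 is 20 June 2009.
20 June 2009 is a Saturday; the preceding business day is 19 June 2009 (Friday).
Deadline: 19 June 2009.

19 June 2009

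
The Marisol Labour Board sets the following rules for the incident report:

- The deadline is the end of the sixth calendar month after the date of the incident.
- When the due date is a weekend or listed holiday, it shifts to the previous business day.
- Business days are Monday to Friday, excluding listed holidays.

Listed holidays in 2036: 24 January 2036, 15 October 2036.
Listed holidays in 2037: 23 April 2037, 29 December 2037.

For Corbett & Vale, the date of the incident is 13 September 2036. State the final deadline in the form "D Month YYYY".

31 March 2037

6 months after 13 September 2036 is March 2037; that month ends on 31 March 2037.
Since 31 March 2037 is a Tuesday and not a holiday, the date is unchanged.
Final deadline: 31 March 2037.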